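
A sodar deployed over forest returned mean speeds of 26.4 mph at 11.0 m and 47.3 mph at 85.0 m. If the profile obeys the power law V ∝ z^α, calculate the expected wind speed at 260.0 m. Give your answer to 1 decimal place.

65.1 mph

First find α: α = ln(V₂/V₁)/ln(z₂/z₁) = ln(47.3/26.4)/ln(85.0/11.0) = 0.58315/2.04476 = 0.2852
Extrapolate from 85.0 m to 260.0 m: V₃ = 47.3 × (260.0/85.0)^0.2852 = 47.3 × 1.3755 = 65.0634 mph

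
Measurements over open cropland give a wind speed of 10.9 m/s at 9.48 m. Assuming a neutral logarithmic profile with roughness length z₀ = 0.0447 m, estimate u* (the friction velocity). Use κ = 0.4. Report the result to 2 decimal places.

u* ≈ 0.81 m/s

Log law: V(z) = (u*/κ) · ln(z/z₀) ⇒ u* = κ · V / ln(z/z₀)
u* = 0.4 × 10.9 / ln(9.48/0.0447) = 0.4 × 10.9 / 5.3570
   = 4.3600 / 5.3570 = 0.8139 m/s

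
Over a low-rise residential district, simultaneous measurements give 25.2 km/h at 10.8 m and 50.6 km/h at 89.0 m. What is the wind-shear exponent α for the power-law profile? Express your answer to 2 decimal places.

α ≈ 0.33

Power law: V₂/V₁ = (z₂/z₁)^α ⇒ α = ln(V₂/V₁) / ln(z₂/z₁)
α = ln(50.6/25.2) / ln(89.0/10.8) = ln(2.0079) / ln(8.2407)
  = 0.69711 / 2.10909 = 0.33053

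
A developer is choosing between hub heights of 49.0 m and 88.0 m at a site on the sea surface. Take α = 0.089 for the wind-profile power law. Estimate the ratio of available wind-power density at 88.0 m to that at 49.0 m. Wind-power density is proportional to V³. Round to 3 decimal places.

Speed ratio: V_B/V_A = (z_B/z_A)^α = (88.0/49.0)^0.089 = (1.7959)^0.089 = 1.05349
Power-density ratio: P_B/P_A = (V_B/V_A)³ = (1.05349)³ = 1.16922

1.169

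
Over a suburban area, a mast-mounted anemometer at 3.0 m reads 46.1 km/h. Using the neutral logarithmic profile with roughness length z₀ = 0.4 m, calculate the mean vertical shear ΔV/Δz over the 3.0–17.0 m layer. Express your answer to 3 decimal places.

2.835 km/h/m

Log law: V₂ = V₁ · ln(z₂/z₀)/ln(z₁/z₀) = 46.1 × 3.7495/2.0149 = 85.7868 km/h
ΔV/Δz = (85.7868 − 46.1)/(17.0 − 3.0) = 39.6868/14.0000 = 2.83477 km/h/m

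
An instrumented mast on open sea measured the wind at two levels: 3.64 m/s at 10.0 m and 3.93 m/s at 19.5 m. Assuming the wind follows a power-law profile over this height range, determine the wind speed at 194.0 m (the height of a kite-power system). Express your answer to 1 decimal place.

First find α: α = ln(V₂/V₁)/ln(z₂/z₁) = ln(3.93/3.64)/ln(19.5/10.0) = 0.07666/0.66783 = 0.1148
Extrapolate from 19.5 m to 194.0 m: V₃ = 3.93 × (194.0/19.5)^0.1148 = 3.93 × 1.3017 = 5.1159 m/s

5.1 m/s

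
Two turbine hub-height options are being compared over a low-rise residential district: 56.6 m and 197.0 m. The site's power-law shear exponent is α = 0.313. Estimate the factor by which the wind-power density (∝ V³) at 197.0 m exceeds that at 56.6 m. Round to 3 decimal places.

3.226

Speed ratio: V_B/V_A = (z_B/z_A)^α = (197.0/56.6)^0.313 = (3.4806)^0.313 = 1.47753
Power-density ratio: P_B/P_A = (V_B/V_A)³ = (1.47753)³ = 3.22559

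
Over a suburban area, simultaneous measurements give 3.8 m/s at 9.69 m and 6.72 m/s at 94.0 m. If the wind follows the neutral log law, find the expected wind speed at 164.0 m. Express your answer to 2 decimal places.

7.44 m/s

Log law: V ∝ ln(z/z₀). From the pair, with r = V₁/V₂ = 0.56548,
ln z₀ = (ln z₁ − r·ln z₂)/(1 − r) = (2.2711 − 0.56548×4.5433)/0.43452 = -0.6859 → z₀ = 0.5036 m
V₃ = V₁ · ln(z₃/z₀)/ln(z₁/z₀) = 3.8 × 5.7857/2.9570 = 7.4352 m/s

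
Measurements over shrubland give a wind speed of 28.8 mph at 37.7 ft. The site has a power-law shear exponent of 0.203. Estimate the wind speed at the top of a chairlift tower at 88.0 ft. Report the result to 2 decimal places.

Power-law profile: V₂ = V₁ · (z₂/z₁)^α
V₂ = 28.8 × (88.0/37.7)^0.203 = 28.8 × (2.3342)^0.203
    = 28.8 × 1.1878 = 34.2078 mph

34.21 mph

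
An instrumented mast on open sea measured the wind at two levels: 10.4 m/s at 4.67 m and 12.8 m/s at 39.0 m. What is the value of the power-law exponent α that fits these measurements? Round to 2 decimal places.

α ≈ 0.10

Power law: V₂/V₁ = (z₂/z₁)^α ⇒ α = ln(V₂/V₁) / ln(z₂/z₁)
α = ln(12.8/10.4) / ln(39.0/4.67) = ln(1.2308) / ln(8.3512)
  = 0.20764 / 2.12240 = 0.09783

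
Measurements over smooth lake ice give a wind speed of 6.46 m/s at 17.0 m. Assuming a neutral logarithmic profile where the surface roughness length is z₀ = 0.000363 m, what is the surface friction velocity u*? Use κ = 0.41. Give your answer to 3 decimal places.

u* ≈ 0.246 m/s

Log law: V(z) = (u*/κ) · ln(z/z₀) ⇒ u* = κ · V / ln(z/z₀)
u* = 0.41 × 6.46 / ln(17.0/0.000363) = 0.41 × 6.46 / 10.7543
   = 2.6486 / 10.7543 = 0.2463 m/s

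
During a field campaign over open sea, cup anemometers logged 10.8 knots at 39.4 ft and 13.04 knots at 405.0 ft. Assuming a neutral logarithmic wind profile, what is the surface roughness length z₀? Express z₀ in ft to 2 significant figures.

Log law: V(z) ∝ ln(z/z₀). With r = V₁/V₂ = 10.8/13.04 = 0.82822,
r · ln(z₂/z₀) = ln(z₁/z₀) ⇒ ln z₀ = (ln z₁ − r·ln z₂)/(1 − r)
ln z₀ = (3.67377 − 0.82822×6.00389) / 0.17178 = -7.5607
z₀ = exp(-7.5607) = 0.0005205 ft

z₀ ≈ 0.00052 ft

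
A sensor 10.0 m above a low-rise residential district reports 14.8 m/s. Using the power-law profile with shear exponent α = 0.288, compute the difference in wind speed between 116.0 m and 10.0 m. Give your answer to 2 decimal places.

Power law: V₂ = V₁ · (z₂/z₁)^α = 14.8 × (11.6000)^0.288 = 29.9796 m/s
ΔV = 29.9796 − 14.8 = 15.1796 m/s

15.18 m/s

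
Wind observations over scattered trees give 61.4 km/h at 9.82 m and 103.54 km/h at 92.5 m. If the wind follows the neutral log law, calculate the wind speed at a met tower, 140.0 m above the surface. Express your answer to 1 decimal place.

111.3 km/h

Log law: V ∝ ln(z/z₀). From the pair, with r = V₁/V₂ = 0.59301,
ln z₀ = (ln z₁ − r·ln z₂)/(1 − r) = (2.2844 − 0.59301×4.5272)/0.40699 = -0.9834 → z₀ = 0.3740 m
V₃ = V₁ · ln(z₃/z₀)/ln(z₁/z₀) = 61.4 × 5.9251/3.2678 = 111.3268 km/h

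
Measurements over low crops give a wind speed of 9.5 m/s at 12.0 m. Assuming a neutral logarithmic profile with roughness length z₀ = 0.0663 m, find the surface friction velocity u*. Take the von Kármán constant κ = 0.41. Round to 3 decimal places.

u* ≈ 0.749 m/s

Log law: V(z) = (u*/κ) · ln(z/z₀) ⇒ u* = κ · V / ln(z/z₀)
u* = 0.41 × 9.5 / ln(12.0/0.0663) = 0.41 × 9.5 / 5.1985
   = 3.8950 / 5.1985 = 0.7493 m/s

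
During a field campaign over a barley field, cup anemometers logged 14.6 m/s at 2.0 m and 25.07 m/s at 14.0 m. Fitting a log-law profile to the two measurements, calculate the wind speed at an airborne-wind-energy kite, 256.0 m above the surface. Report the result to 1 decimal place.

Log law: V ∝ ln(z/z₀). From the pair, with r = V₁/V₂ = 0.58237,
ln z₀ = (ln z₁ − r·ln z₂)/(1 − r) = (0.6931 − 0.58237×2.6391)/0.41763 = -2.0203 → z₀ = 0.1326 m
V₃ = V₁ · ln(z₃/z₀)/ln(z₁/z₀) = 14.6 × 7.5655/2.7135 = 40.7064 m/s

40.7 m/s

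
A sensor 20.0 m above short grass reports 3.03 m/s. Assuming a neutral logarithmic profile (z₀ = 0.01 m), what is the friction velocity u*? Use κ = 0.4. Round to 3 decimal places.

Log law: V(z) = (u*/κ) · ln(z/z₀) ⇒ u* = κ · V / ln(z/z₀)
u* = 0.4 × 3.03 / ln(20.0/0.01) = 0.4 × 3.03 / 7.6009
   = 1.2120 / 7.6009 = 0.1595 m/s

u* ≈ 0.159 m/s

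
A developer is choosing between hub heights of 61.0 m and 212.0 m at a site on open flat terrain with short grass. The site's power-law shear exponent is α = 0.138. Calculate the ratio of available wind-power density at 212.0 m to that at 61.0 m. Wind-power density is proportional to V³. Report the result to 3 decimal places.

1.675

Speed ratio: V_B/V_A = (z_B/z_A)^α = (212.0/61.0)^0.138 = (3.4754)^0.138 = 1.18757
Power-density ratio: P_B/P_A = (V_B/V_A)³ = (1.18757)³ = 1.67485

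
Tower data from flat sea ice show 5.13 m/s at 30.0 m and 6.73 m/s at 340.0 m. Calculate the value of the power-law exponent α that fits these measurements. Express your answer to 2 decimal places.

Power law: V₂/V₁ = (z₂/z₁)^α ⇒ α = ln(V₂/V₁) / ln(z₂/z₁)
α = ln(6.73/5.13) / ln(340.0/30.0) = ln(1.3119) / ln(11.3333)
  = 0.27147 / 2.42775 = 0.11182

α ≈ 0.11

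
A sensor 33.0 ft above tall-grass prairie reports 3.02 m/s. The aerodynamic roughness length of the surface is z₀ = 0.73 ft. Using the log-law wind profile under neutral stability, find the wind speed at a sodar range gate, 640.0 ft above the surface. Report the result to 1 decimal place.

Log law: V(z) ∝ ln(z/z₀), so V₂/V₁ = ln(z₂/z₀) / ln(z₁/z₀).
ln(640.0/0.73) = 6.7762, ln(33.0/0.73) = 3.8112
V₂ = 3.02 × 6.7762/3.8112 = 3.02 × 1.7780 = 5.3694 m/s

5.4 m/s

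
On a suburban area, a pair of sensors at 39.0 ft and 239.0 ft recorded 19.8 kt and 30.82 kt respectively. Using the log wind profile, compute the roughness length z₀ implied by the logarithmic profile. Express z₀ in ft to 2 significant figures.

z₀ ≈ 1.5 ft

Log law: V(z) ∝ ln(z/z₀). With r = V₁/V₂ = 19.8/30.82 = 0.64244,
r · ln(z₂/z₀) = ln(z₁/z₀) ⇒ ln z₀ = (ln z₁ − r·ln z₂)/(1 − r)
ln z₀ = (3.66356 − 0.64244×5.47646) / 0.35756 = 0.4063
z₀ = exp(0.4063) = 1.501 ft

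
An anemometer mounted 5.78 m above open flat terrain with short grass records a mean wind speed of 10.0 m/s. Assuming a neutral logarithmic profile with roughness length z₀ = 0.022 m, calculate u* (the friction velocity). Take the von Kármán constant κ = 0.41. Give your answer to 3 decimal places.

u* ≈ 0.736 m/s

Log law: V(z) = (u*/κ) · ln(z/z₀) ⇒ u* = κ · V / ln(z/z₀)
u* = 0.41 × 10.0 / ln(5.78/0.022) = 0.41 × 10.0 / 5.5711
   = 4.1000 / 5.5711 = 0.7359 m/s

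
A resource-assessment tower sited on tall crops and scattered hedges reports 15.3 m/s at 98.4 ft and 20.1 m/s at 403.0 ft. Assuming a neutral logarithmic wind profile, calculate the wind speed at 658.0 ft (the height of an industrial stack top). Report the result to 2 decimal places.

21.77 m/s

Log law: V ∝ ln(z/z₀). From the pair, with r = V₁/V₂ = 0.76119,
ln z₀ = (ln z₁ − r·ln z₂)/(1 − r) = (4.5890 − 0.76119×5.9989)/0.23881 = 0.0950 → z₀ = 1.100 ft
V₃ = V₁ · ln(z₃/z₀)/ln(z₁/z₀) = 15.3 × 6.3942/4.4940 = 21.7691 m/s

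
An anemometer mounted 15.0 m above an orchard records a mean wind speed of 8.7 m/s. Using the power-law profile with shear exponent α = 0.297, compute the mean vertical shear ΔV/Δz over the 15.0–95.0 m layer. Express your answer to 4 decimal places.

0.0794 m/s/m

Power law: V₂ = V₁ · (z₂/z₁)^α = 8.7 × (6.3333)^0.297 = 15.0523 m/s
ΔV/Δz = (15.0523 − 8.7)/(95.0 − 15.0) = 6.3523/80.0000 = 0.07940 m/s/m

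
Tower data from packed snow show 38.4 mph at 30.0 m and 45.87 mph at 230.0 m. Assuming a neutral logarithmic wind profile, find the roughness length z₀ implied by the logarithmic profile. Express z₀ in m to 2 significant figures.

z₀ ≈ 0.00085 m

Log law: V(z) ∝ ln(z/z₀). With r = V₁/V₂ = 38.4/45.87 = 0.83715,
r · ln(z₂/z₀) = ln(z₁/z₀) ⇒ ln z₀ = (ln z₁ − r·ln z₂)/(1 − r)
ln z₀ = (3.40120 − 0.83715×5.43808) / 0.16285 = -7.0695
z₀ = exp(-7.0695) = 0.0008506 m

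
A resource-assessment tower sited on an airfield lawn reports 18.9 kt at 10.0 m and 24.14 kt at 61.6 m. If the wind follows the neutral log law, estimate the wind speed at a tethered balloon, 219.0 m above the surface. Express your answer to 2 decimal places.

Log law: V ∝ ln(z/z₀). From the pair, with r = V₁/V₂ = 0.78293,
ln z₀ = (ln z₁ − r·ln z₂)/(1 − r) = (2.3026 − 0.78293×4.1207)/0.21707 = -4.2550 → z₀ = 0.01419 m
V₃ = V₁ · ln(z₃/z₀)/ln(z₁/z₀) = 18.9 × 9.6441/6.5576 = 27.7958 kt

27.80 kt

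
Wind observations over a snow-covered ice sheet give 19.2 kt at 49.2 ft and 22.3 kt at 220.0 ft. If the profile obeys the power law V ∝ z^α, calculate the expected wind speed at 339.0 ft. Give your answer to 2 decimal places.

23.28 kt

First find α: α = ln(V₂/V₁)/ln(z₂/z₁) = ln(22.3/19.2)/ln(220.0/49.2) = 0.14968/1.49773 = 0.0999
Extrapolate from 220.0 ft to 339.0 ft: V₃ = 22.3 × (339.0/220.0)^0.0999 = 22.3 × 1.0442 = 23.2847 kt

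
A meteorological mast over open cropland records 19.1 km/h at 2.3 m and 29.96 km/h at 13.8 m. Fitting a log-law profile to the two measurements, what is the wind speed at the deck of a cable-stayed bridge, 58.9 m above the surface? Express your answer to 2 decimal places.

Log law: V ∝ ln(z/z₀). From the pair, with r = V₁/V₂ = 0.63752,
ln z₀ = (ln z₁ − r·ln z₂)/(1 − r) = (0.8329 − 0.63752×2.6247)/0.36248 = -2.3183 → z₀ = 0.09844 m
V₃ = V₁ · ln(z₃/z₀)/ln(z₁/z₀) = 19.1 × 6.3942/3.1513 = 38.7557 km/h

38.76 km/h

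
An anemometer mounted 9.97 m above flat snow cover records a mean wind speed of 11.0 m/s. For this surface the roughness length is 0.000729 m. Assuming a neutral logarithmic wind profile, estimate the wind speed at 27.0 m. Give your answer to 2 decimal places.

Log law: V(z) ∝ ln(z/z₀), so V₂/V₁ = ln(z₂/z₀) / ln(z₁/z₀).
ln(27.0/0.000729) = 10.5197, ln(9.97/0.000729) = 9.5234
V₂ = 11.0 × 10.5197/9.5234 = 11.0 × 1.1046 = 12.1507 m/s

12.15 m/s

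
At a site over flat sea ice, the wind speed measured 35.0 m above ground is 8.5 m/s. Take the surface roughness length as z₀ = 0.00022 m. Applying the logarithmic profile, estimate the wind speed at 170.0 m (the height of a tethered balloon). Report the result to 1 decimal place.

9.6 m/s

Log law: V(z) ∝ ln(z/z₀), so V₂/V₁ = ln(z₂/z₀) / ln(z₁/z₀).
ln(170.0/0.00022) = 13.5577, ln(35.0/0.00022) = 11.9772
V₂ = 8.5 × 13.5577/11.9772 = 8.5 × 1.1320 = 9.6216 m/s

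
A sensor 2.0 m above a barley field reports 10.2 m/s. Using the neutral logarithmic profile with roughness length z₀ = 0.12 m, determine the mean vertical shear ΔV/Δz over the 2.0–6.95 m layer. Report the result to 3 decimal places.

Log law: V₂ = V₁ · ln(z₂/z₀)/ln(z₁/z₀) = 10.2 × 4.0590/2.8134 = 14.7159 m/s
ΔV/Δz = (14.7159 − 10.2)/(6.95 − 2.0) = 4.5159/4.9500 = 0.91230 m/s/m

0.912 m/s/m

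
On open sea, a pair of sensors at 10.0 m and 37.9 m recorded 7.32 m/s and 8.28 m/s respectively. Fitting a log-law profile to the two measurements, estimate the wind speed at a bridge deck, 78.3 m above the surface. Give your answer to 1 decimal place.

Log law: V ∝ ln(z/z₀). From the pair, with r = V₁/V₂ = 0.88406,
ln z₀ = (ln z₁ − r·ln z₂)/(1 − r) = (2.3026 − 0.88406×3.6350)/0.11594 = -7.8567 → z₀ = 0.0003871 m
V₃ = V₁ · ln(z₃/z₀)/ln(z₁/z₀) = 7.32 × 12.2173/10.1593 = 8.8028 m/s

8.8 m/s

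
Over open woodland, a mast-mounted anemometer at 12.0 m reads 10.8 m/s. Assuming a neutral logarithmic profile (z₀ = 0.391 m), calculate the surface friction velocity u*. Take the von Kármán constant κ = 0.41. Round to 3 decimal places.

u* ≈ 1.293 m/s

Log law: V(z) = (u*/κ) · ln(z/z₀) ⇒ u* = κ · V / ln(z/z₀)
u* = 0.41 × 10.8 / ln(12.0/0.391) = 0.41 × 10.8 / 3.4240
   = 4.4280 / 3.4240 = 1.2932 m/s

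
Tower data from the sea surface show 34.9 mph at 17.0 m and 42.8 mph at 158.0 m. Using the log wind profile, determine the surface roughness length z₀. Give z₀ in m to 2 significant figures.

z₀ ≈ 0.00090 m

Log law: V(z) ∝ ln(z/z₀). With r = V₁/V₂ = 34.9/42.8 = 0.81542,
r · ln(z₂/z₀) = ln(z₁/z₀) ⇒ ln z₀ = (ln z₁ − r·ln z₂)/(1 − r)
ln z₀ = (2.83321 − 0.81542×5.06260) / 0.18458 = -7.0156
z₀ = exp(-7.0156) = 0.0008978 m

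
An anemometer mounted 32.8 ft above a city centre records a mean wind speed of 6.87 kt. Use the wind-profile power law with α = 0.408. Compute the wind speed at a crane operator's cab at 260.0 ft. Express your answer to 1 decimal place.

Power-law profile: V₂ = V₁ · (z₂/z₁)^α
V₂ = 6.87 × (260.0/32.8)^0.408 = 6.87 × (7.9268)^0.408
    = 6.87 × 2.3272 = 15.9878 kt

16.0 kt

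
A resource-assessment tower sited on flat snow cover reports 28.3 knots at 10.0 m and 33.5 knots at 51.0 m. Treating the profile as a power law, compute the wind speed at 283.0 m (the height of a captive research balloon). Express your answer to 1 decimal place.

First find α: α = ln(V₂/V₁)/ln(z₂/z₁) = ln(33.5/28.3)/ln(51.0/10.0) = 0.16868/1.62924 = 0.1035
Extrapolate from 51.0 m to 283.0 m: V₃ = 33.5 × (283.0/51.0)^0.1035 = 33.5 × 1.1941 = 40.0034 knots

40.0 knots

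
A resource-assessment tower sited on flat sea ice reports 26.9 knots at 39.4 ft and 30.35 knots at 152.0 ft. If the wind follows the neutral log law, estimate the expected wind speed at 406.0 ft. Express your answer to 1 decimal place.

Log law: V ∝ ln(z/z₀). From the pair, with r = V₁/V₂ = 0.88633,
ln z₀ = (ln z₁ − r·ln z₂)/(1 − r) = (3.6738 − 0.88633×5.0239)/0.11367 = -6.8532 → z₀ = 0.001056 ft
V₃ = V₁ · ln(z₃/z₀)/ln(z₁/z₀) = 26.9 × 12.8596/10.5270 = 32.8606 knots

32.9 knots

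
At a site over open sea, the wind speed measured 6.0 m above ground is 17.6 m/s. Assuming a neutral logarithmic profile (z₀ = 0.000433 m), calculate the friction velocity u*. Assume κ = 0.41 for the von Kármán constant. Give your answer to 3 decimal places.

u* ≈ 0.757 m/s

Log law: V(z) = (u*/κ) · ln(z/z₀) ⇒ u* = κ · V / ln(z/z₀)
u* = 0.41 × 17.6 / ln(6.0/0.000433) = 0.41 × 17.6 / 9.5365
   = 7.2160 / 9.5365 = 0.7567 m/s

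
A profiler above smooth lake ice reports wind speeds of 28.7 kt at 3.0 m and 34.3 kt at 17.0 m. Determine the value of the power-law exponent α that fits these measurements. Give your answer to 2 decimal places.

α ≈ 0.10

Power law: V₂/V₁ = (z₂/z₁)^α ⇒ α = ln(V₂/V₁) / ln(z₂/z₁)
α = ln(34.3/28.7) / ln(17.0/3.0) = ln(1.1951) / ln(5.6667)
  = 0.17825 / 1.73460 = 0.10276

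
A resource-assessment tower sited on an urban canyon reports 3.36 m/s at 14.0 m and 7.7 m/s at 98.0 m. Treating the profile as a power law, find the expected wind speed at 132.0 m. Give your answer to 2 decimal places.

8.74 m/s

First find α: α = ln(V₂/V₁)/ln(z₂/z₁) = ln(7.7/3.36)/ln(98.0/14.0) = 0.82928/1.94591 = 0.4262
Extrapolate from 98.0 m to 132.0 m: V₃ = 7.7 × (132.0/98.0)^0.4262 = 7.7 × 1.1353 = 8.7421 m/s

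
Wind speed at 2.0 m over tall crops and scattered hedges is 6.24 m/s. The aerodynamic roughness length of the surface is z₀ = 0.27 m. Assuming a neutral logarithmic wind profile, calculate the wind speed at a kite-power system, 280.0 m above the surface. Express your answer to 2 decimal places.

21.64 m/s

Log law: V(z) ∝ ln(z/z₀), so V₂/V₁ = ln(z₂/z₀) / ln(z₁/z₀).
ln(280.0/0.27) = 6.9441, ln(2.0/0.27) = 2.0025
V₂ = 6.24 × 6.9441/2.0025 = 6.24 × 3.4678 = 21.6388 m/s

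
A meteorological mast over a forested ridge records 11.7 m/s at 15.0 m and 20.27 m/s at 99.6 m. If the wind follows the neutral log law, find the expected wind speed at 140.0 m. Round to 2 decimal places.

21.81 m/s

Log law: V ∝ ln(z/z₀). From the pair, with r = V₁/V₂ = 0.57721,
ln z₀ = (ln z₁ − r·ln z₂)/(1 − r) = (2.7081 − 0.57721×4.6012)/0.42279 = 0.1235 → z₀ = 1.131 m
V₃ = V₁ · ln(z₃/z₀)/ln(z₁/z₀) = 11.7 × 4.8181/2.5845 = 21.8113 m/s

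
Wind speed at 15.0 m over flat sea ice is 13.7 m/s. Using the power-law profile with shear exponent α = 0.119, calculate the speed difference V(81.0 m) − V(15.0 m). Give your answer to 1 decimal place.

3.0 m/s

Power law: V₂ = V₁ · (z₂/z₁)^α = 13.7 × (5.4000)^0.119 = 16.7446 m/s
ΔV = 16.7446 − 13.7 = 3.0446 m/s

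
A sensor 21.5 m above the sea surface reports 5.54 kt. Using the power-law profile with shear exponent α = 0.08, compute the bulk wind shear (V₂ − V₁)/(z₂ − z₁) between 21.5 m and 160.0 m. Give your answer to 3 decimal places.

0.007 kt/m

Power law: V₂ = V₁ · (z₂/z₁)^α = 5.54 × (7.4419)^0.08 = 6.5050 kt
ΔV/Δz = (6.5050 − 5.54)/(160.0 − 21.5) = 0.9650/138.5000 = 0.00697 kt/m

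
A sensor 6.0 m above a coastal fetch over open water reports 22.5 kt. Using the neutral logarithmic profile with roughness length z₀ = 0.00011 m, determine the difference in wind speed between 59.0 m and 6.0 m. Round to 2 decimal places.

Log law: V₂ = V₁ · ln(z₂/z₀)/ln(z₁/z₀) = 22.5 × 13.1926/10.9068 = 27.2154 kt
ΔV = 27.2154 − 22.5 = 4.7154 kt

4.72 kt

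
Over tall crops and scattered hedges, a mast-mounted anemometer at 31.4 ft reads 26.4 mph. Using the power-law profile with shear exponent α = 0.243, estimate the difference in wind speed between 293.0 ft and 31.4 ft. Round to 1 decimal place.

19.0 mph

Power law: V₂ = V₁ · (z₂/z₁)^α = 26.4 × (9.3312)^0.243 = 45.4254 mph
ΔV = 45.4254 − 26.4 = 19.0254 mph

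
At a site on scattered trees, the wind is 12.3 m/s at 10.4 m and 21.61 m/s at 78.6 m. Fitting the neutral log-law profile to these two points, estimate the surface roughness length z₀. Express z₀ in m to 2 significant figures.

Log law: V(z) ∝ ln(z/z₀). With r = V₁/V₂ = 12.3/21.61 = 0.56918,
r · ln(z₂/z₀) = ln(z₁/z₀) ⇒ ln z₀ = (ln z₁ − r·ln z₂)/(1 − r)
ln z₀ = (2.34181 − 0.56918×4.36437) / 0.43082 = -0.3303
z₀ = exp(-0.3303) = 0.7187 m

z₀ ≈ 0.72 m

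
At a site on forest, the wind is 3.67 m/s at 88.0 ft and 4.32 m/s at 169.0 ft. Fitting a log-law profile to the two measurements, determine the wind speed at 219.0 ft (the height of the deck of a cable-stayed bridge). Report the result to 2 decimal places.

Log law: V ∝ ln(z/z₀). From the pair, with r = V₁/V₂ = 0.84954,
ln z₀ = (ln z₁ − r·ln z₂)/(1 − r) = (4.4773 − 0.84954×5.1299)/0.15046 = 0.7929 → z₀ = 2.210 ft
V₃ = V₁ · ln(z₃/z₀)/ln(z₁/z₀) = 3.67 × 4.5962/3.6845 = 4.5782 m/s

4.58 m/s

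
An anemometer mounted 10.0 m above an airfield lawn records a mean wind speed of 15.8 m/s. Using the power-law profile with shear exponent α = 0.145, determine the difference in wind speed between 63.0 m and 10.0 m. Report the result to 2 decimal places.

Power law: V₂ = V₁ · (z₂/z₁)^α = 15.8 × (6.3000)^0.145 = 20.6330 m/s
ΔV = 20.6330 − 15.8 = 4.8330 m/s

4.83 m/s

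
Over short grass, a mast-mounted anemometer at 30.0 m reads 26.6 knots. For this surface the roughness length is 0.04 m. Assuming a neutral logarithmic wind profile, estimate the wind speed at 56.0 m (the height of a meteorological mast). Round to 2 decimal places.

29.11 knots

Log law: V(z) ∝ ln(z/z₀), so V₂/V₁ = ln(z₂/z₀) / ln(z₁/z₀).
ln(56.0/0.04) = 7.2442, ln(30.0/0.04) = 6.6201
V₂ = 26.6 × 7.2442/6.6201 = 26.6 × 1.0943 = 29.1079 knots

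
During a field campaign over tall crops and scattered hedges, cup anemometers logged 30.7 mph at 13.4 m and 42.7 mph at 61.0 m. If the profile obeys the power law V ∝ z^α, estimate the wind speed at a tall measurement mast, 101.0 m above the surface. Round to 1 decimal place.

47.7 mph

First find α: α = ln(V₂/V₁)/ln(z₂/z₁) = ln(42.7/30.7)/ln(61.0/13.4) = 0.32994/1.51562 = 0.2177
Extrapolate from 61.0 m to 101.0 m: V₃ = 42.7 × (101.0/61.0)^0.2177 = 42.7 × 1.1160 = 47.6541 mph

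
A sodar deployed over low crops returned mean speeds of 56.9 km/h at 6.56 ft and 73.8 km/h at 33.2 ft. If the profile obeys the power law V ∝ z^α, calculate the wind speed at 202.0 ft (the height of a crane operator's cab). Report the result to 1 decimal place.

98.6 km/h

First find α: α = ln(V₂/V₁)/ln(z₂/z₁) = ln(73.8/56.9)/ln(33.2/6.56) = 0.26006/1.62156 = 0.1604
Extrapolate from 33.2 ft to 202.0 ft: V₃ = 73.8 × (202.0/33.2)^0.1604 = 73.8 × 1.3359 = 98.5888 km/h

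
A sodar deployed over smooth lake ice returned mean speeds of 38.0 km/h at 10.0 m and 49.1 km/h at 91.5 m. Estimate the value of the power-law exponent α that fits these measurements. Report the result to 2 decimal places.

α ≈ 0.12

Power law: V₂/V₁ = (z₂/z₁)^α ⇒ α = ln(V₂/V₁) / ln(z₂/z₁)
α = ln(49.1/38.0) / ln(91.5/10.0) = ln(1.2921) / ln(9.1500)
  = 0.25627 / 2.21375 = 0.11576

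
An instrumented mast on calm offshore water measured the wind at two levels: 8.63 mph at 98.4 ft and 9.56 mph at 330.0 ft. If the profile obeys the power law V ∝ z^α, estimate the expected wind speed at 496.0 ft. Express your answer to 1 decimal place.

First find α: α = ln(V₂/V₁)/ln(z₂/z₁) = ln(9.56/8.63)/ln(330.0/98.4) = 0.10234/1.21005 = 0.0846
Extrapolate from 330.0 ft to 496.0 ft: V₃ = 9.56 × (496.0/330.0)^0.0846 = 9.56 × 1.0351 = 9.8952 mph

9.9 mph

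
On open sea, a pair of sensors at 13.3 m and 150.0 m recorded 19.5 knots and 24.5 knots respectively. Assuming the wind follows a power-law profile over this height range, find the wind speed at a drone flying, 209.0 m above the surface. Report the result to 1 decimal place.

25.3 knots

First find α: α = ln(V₂/V₁)/ln(z₂/z₁) = ln(24.5/19.5)/ln(150.0/13.3) = 0.22826/2.42287 = 0.0942
Extrapolate from 150.0 m to 209.0 m: V₃ = 24.5 × (209.0/150.0)^0.0942 = 24.5 × 1.0317 = 25.2777 knots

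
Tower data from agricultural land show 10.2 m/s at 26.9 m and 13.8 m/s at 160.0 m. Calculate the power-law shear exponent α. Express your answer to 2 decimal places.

Power law: V₂/V₁ = (z₂/z₁)^α ⇒ α = ln(V₂/V₁) / ln(z₂/z₁)
α = ln(13.8/10.2) / ln(160.0/26.9) = ln(1.3529) / ln(5.9480)
  = 0.30228 / 1.78305 = 0.16953

α ≈ 0.17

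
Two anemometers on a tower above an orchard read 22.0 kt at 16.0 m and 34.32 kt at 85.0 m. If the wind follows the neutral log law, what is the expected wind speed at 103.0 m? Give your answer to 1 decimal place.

Log law: V ∝ ln(z/z₀). From the pair, with r = V₁/V₂ = 0.64103,
ln z₀ = (ln z₁ − r·ln z₂)/(1 − r) = (2.7726 − 0.64103×4.4427)/0.35897 = -0.2097 → z₀ = 0.8109 m
V₃ = V₁ · ln(z₃/z₀)/ln(z₁/z₀) = 22.0 × 4.8444/2.9823 = 35.7370 kt

35.7 kt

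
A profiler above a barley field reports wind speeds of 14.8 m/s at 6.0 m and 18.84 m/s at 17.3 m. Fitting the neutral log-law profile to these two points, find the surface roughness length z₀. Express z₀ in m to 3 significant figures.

Log law: V(z) ∝ ln(z/z₀). With r = V₁/V₂ = 14.8/18.84 = 0.78556,
r · ln(z₂/z₀) = ln(z₁/z₀) ⇒ ln z₀ = (ln z₁ − r·ln z₂)/(1 − r)
ln z₀ = (1.79176 − 0.78556×2.85071) / 0.21444 = -2.0876
z₀ = exp(-2.0876) = 0.1240 m

z₀ ≈ 0.124 m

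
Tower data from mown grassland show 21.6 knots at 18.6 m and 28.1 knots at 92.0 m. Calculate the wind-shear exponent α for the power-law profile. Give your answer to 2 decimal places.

α ≈ 0.16

Power law: V₂/V₁ = (z₂/z₁)^α ⇒ α = ln(V₂/V₁) / ln(z₂/z₁)
α = ln(28.1/21.6) / ln(92.0/18.6) = ln(1.3009) / ln(4.9462)
  = 0.26308 / 1.59863 = 0.16456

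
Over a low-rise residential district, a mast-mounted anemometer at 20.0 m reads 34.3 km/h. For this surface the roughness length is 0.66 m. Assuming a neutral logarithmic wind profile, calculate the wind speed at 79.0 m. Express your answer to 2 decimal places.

48.11 km/h

Log law: V(z) ∝ ln(z/z₀), so V₂/V₁ = ln(z₂/z₀) / ln(z₁/z₀).
ln(79.0/0.66) = 4.7850, ln(20.0/0.66) = 3.4112
V₂ = 34.3 × 4.7850/3.4112 = 34.3 × 1.4027 = 48.1127 km/h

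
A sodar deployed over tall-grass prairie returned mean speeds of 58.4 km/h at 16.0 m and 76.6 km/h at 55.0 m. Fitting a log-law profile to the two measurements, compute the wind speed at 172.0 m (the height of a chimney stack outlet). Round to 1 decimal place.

Log law: V ∝ ln(z/z₀). From the pair, with r = V₁/V₂ = 0.76240,
ln z₀ = (ln z₁ − r·ln z₂)/(1 − r) = (2.7726 − 0.76240×4.0073)/0.23760 = -1.1894 → z₀ = 0.3044 m
V₃ = V₁ · ln(z₃/z₀)/ln(z₁/z₀) = 58.4 × 6.3369/3.9620 = 93.4059 km/h

93.4 km/h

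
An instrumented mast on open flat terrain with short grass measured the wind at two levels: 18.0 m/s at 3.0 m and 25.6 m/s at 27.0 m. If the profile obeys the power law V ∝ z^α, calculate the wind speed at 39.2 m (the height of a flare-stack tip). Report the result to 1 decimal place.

27.2 m/s

First find α: α = ln(V₂/V₁)/ln(z₂/z₁) = ln(25.6/18.0)/ln(27.0/3.0) = 0.35222/2.19722 = 0.1603
Extrapolate from 27.0 m to 39.2 m: V₃ = 25.6 × (39.2/27.0)^0.1603 = 25.6 × 1.0616 = 27.1767 m/s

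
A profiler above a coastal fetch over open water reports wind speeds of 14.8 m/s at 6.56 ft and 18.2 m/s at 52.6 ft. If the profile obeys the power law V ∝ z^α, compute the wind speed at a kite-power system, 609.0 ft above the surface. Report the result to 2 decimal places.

First find α: α = ln(V₂/V₁)/ln(z₂/z₁) = ln(18.2/14.8)/ln(52.6/6.56) = 0.20679/2.08173 = 0.0993
Extrapolate from 52.6 ft to 609.0 ft: V₃ = 18.2 × (609.0/52.6)^0.0993 = 18.2 × 1.2754 = 23.2130 m/s

23.21 m/s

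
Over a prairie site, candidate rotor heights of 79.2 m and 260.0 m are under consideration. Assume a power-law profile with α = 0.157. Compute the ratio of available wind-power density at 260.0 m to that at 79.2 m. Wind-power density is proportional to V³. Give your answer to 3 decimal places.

1.750

Speed ratio: V_B/V_A = (z_B/z_A)^α = (260.0/79.2)^0.157 = (3.2828)^0.157 = 1.20518
Power-density ratio: P_B/P_A = (V_B/V_A)³ = (1.20518)³ = 1.75046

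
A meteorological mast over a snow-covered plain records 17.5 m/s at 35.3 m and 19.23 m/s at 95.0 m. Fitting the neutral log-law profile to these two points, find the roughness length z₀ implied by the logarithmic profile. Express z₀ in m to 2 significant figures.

Log law: V(z) ∝ ln(z/z₀). With r = V₁/V₂ = 17.5/19.23 = 0.91004,
r · ln(z₂/z₀) = ln(z₁/z₀) ⇒ ln z₀ = (ln z₁ − r·ln z₂)/(1 − r)
ln z₀ = (3.56388 − 0.91004×4.55388) / 0.08996 = -6.4505
z₀ = exp(-6.4505) = 0.001580 m

z₀ ≈ 0.0016 m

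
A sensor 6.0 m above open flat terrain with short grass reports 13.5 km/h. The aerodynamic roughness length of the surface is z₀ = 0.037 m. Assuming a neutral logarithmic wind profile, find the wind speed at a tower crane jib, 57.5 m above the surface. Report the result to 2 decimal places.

Log law: V(z) ∝ ln(z/z₀), so V₂/V₁ = ln(z₂/z₀) / ln(z₁/z₀).
ln(57.5/0.037) = 7.3486, ln(6.0/0.037) = 5.0886
V₂ = 13.5 × 7.3486/5.0886 = 13.5 × 1.4441 = 19.4958 km/h

19.50 km/h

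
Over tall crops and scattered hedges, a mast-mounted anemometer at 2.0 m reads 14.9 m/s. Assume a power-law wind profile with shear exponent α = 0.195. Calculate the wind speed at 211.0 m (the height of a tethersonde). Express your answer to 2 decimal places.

Power-law profile: V₂ = V₁ · (z₂/z₁)^α
V₂ = 14.9 × (211.0/2.0)^0.195 = 14.9 × (105.5000)^0.195
    = 14.9 × 2.4805 = 36.9590 m/s

36.96 m/s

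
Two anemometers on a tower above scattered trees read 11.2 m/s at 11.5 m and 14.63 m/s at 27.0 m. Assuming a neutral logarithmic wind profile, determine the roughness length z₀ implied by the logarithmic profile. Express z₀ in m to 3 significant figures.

z₀ ≈ 0.709 m

Log law: V(z) ∝ ln(z/z₀). With r = V₁/V₂ = 11.2/14.63 = 0.76555,
r · ln(z₂/z₀) = ln(z₁/z₀) ⇒ ln z₀ = (ln z₁ − r·ln z₂)/(1 − r)
ln z₀ = (2.44235 − 0.76555×3.29584) / 0.23445 = -0.3446
z₀ = exp(-0.3446) = 0.7085 m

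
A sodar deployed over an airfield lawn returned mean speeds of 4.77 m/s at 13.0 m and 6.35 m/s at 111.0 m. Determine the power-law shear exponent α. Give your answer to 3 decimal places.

α ≈ 0.133

Power law: V₂/V₁ = (z₂/z₁)^α ⇒ α = ln(V₂/V₁) / ln(z₂/z₁)
α = ln(6.35/4.77) / ln(111.0/13.0) = ln(1.3312) / ln(8.5385)
  = 0.28611 / 2.14458 = 0.13341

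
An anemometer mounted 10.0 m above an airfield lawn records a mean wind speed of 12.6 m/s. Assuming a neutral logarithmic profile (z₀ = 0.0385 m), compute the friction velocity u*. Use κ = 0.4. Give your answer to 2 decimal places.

Log law: V(z) = (u*/κ) · ln(z/z₀) ⇒ u* = κ · V / ln(z/z₀)
u* = 0.4 × 12.6 / ln(10.0/0.0385) = 0.4 × 12.6 / 5.5597
   = 5.0400 / 5.5597 = 0.9065 m/s

u* ≈ 0.91 m/s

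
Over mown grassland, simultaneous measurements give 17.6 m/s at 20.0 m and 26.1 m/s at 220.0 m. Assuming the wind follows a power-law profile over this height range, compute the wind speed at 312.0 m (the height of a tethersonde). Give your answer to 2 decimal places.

First find α: α = ln(V₂/V₁)/ln(z₂/z₁) = ln(26.1/17.6)/ln(220.0/20.0) = 0.39404/2.39790 = 0.1643
Extrapolate from 220.0 m to 312.0 m: V₃ = 26.1 × (312.0/220.0)^0.1643 = 26.1 × 1.0591 = 27.6423 m/s

27.64 m/s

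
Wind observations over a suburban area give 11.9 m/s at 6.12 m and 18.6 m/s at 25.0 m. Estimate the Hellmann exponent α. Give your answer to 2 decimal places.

α ≈ 0.32

Power law: V₂/V₁ = (z₂/z₁)^α ⇒ α = ln(V₂/V₁) / ln(z₂/z₁)
α = ln(18.6/11.9) / ln(25.0/6.12) = ln(1.5630) / ln(4.0850)
  = 0.44662 / 1.40731 = 0.31736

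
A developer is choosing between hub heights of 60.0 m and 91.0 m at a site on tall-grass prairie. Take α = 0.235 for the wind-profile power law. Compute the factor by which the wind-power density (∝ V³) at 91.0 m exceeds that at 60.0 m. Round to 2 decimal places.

1.34

Speed ratio: V_B/V_A = (z_B/z_A)^α = (91.0/60.0)^0.235 = (1.5167)^0.235 = 1.10283
Power-density ratio: P_B/P_A = (V_B/V_A)³ = (1.10283)³ = 1.34131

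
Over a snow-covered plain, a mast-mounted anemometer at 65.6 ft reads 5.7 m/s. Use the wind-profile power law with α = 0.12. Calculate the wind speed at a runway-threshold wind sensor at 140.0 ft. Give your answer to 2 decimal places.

Power-law profile: V₂ = V₁ · (z₂/z₁)^α
V₂ = 5.7 × (140.0/65.6)^0.12 = 5.7 × (2.1341)^0.12
    = 5.7 × 1.0952 = 6.2428 m/s

6.24 m/s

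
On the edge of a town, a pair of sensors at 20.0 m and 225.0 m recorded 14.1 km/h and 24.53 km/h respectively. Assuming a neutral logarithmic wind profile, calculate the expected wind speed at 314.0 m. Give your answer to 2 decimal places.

Log law: V ∝ ln(z/z₀). From the pair, with r = V₁/V₂ = 0.57481,
ln z₀ = (ln z₁ − r·ln z₂)/(1 − r) = (2.9957 − 0.57481×5.4161)/0.42519 = -0.2763 → z₀ = 0.7586 m
V₃ = V₁ · ln(z₃/z₀)/ln(z₁/z₀) = 14.1 × 6.0257/3.2720 = 25.9662 km/h

25.97 km/h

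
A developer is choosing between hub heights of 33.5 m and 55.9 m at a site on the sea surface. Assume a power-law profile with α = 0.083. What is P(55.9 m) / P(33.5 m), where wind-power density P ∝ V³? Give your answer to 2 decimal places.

Speed ratio: V_B/V_A = (z_B/z_A)^α = (55.9/33.5)^0.083 = (1.6687)^0.083 = 1.04341
Power-density ratio: P_B/P_A = (V_B/V_A)³ = (1.04341)³ = 1.13598

1.14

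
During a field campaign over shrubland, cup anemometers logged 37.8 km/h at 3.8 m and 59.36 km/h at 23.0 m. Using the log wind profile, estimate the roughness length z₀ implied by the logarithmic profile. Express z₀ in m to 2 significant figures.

z₀ ≈ 0.16 m

Log law: V(z) ∝ ln(z/z₀). With r = V₁/V₂ = 37.8/59.36 = 0.63679,
r · ln(z₂/z₀) = ln(z₁/z₀) ⇒ ln z₀ = (ln z₁ − r·ln z₂)/(1 − r)
ln z₀ = (1.33500 − 0.63679×3.13549) / 0.36321 = -1.8217
z₀ = exp(-1.8217) = 0.1617 m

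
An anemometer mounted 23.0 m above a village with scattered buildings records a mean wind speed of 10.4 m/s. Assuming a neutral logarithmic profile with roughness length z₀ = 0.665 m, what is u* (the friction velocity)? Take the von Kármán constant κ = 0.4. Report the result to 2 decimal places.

Log law: V(z) = (u*/κ) · ln(z/z₀) ⇒ u* = κ · V / ln(z/z₀)
u* = 0.4 × 10.4 / ln(23.0/0.665) = 0.4 × 10.4 / 3.5435
   = 4.1600 / 3.5435 = 1.1740 m/s

u* ≈ 1.17 m/s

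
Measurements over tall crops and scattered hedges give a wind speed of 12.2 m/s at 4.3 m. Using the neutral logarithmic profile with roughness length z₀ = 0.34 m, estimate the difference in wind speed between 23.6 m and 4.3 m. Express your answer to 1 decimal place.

Log law: V₂ = V₁ · ln(z₂/z₀)/ln(z₁/z₀) = 12.2 × 4.2401/2.5374 = 20.3863 m/s
ΔV = 20.3863 − 12.2 = 8.1863 m/s

8.2 m/s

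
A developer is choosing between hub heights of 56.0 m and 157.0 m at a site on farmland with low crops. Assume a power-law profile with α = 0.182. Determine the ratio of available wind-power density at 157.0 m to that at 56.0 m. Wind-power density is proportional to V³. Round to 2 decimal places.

Speed ratio: V_B/V_A = (z_B/z_A)^α = (157.0/56.0)^0.182 = (2.8036)^0.182 = 1.20638
Power-density ratio: P_B/P_A = (V_B/V_A)³ = (1.20638)³ = 1.75570

1.76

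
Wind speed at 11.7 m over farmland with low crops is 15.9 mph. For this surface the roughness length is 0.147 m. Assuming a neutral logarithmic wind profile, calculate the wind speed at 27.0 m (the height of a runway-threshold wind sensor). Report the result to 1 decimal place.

Log law: V(z) ∝ ln(z/z₀), so V₂/V₁ = ln(z₂/z₀) / ln(z₁/z₀).
ln(27.0/0.147) = 5.2132, ln(11.7/0.147) = 4.3769
V₂ = 15.9 × 5.2132/4.3769 = 15.9 × 1.1911 = 18.9378 mph

18.9 mph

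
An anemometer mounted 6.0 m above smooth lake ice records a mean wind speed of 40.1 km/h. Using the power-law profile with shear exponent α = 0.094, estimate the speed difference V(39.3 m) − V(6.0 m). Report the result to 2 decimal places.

7.75 km/h

Power law: V₂ = V₁ · (z₂/z₁)^α = 40.1 × (6.5500)^0.094 = 47.8488 km/h
ΔV = 47.8488 − 40.1 = 7.7488 km/h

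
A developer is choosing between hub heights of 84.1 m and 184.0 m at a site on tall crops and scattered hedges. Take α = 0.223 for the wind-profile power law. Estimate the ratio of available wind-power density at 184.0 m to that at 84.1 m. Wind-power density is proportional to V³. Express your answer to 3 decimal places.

Speed ratio: V_B/V_A = (z_B/z_A)^α = (184.0/84.1)^0.223 = (2.1879)^0.223 = 1.19076
Power-density ratio: P_B/P_A = (V_B/V_A)³ = (1.19076)³ = 1.68840

1.688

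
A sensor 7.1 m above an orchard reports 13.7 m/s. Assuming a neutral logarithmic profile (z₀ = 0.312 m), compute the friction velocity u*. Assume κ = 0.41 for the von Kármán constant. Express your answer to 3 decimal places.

u* ≈ 1.798 m/s

Log law: V(z) = (u*/κ) · ln(z/z₀) ⇒ u* = κ · V / ln(z/z₀)
u* = 0.41 × 13.7 / ln(7.1/0.312) = 0.41 × 13.7 / 3.1248
   = 5.6170 / 3.1248 = 1.7975 m/s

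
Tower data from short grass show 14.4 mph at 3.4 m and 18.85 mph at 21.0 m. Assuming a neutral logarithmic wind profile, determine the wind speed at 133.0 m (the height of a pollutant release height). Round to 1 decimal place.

23.4 mph

Log law: V ∝ ln(z/z₀). From the pair, with r = V₁/V₂ = 0.76393,
ln z₀ = (ln z₁ − r·ln z₂)/(1 − r) = (1.2238 − 0.76393×3.0445)/0.23607 = -4.6681 → z₀ = 0.009390 m
V₃ = V₁ · ln(z₃/z₀)/ln(z₁/z₀) = 14.4 × 9.5584/5.8919 = 23.3613 mph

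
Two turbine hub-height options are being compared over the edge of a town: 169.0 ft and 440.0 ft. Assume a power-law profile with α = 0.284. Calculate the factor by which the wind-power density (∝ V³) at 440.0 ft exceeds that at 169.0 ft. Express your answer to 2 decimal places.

Speed ratio: V_B/V_A = (z_B/z_A)^α = (440.0/169.0)^0.284 = (2.6036)^0.284 = 1.31226
Power-density ratio: P_B/P_A = (V_B/V_A)³ = (1.31226)³ = 2.25976

2.26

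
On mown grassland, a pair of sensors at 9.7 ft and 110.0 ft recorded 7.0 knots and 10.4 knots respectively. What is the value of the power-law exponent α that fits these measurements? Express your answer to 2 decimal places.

Power law: V₂/V₁ = (z₂/z₁)^α ⇒ α = ln(V₂/V₁) / ln(z₂/z₁)
α = ln(10.4/7.0) / ln(110.0/9.7) = ln(1.4857) / ln(11.3402)
  = 0.39590 / 2.42835 = 0.16303

α ≈ 0.16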